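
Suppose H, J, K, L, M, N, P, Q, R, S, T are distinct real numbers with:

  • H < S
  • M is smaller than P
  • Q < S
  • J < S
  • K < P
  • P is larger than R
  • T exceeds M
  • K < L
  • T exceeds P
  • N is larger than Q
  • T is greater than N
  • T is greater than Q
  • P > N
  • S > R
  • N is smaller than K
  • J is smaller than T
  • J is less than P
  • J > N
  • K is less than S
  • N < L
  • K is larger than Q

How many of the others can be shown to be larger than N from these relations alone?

Directly above N: K, J, P, L, T.
One step further: S (6 so far).
Nothing else is reachable above N; 6 in all.

6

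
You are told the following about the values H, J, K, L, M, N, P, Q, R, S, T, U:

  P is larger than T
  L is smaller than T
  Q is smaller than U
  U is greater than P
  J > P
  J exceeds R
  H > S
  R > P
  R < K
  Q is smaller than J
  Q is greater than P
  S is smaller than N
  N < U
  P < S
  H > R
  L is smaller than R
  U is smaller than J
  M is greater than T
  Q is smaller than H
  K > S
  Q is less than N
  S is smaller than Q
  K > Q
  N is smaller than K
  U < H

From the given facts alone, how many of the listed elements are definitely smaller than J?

8

From J the given relations immediately reach P, Q, R, U.
From those, L, T, S, N — 8 in total.
Nothing else is reachable below J; 8 in all.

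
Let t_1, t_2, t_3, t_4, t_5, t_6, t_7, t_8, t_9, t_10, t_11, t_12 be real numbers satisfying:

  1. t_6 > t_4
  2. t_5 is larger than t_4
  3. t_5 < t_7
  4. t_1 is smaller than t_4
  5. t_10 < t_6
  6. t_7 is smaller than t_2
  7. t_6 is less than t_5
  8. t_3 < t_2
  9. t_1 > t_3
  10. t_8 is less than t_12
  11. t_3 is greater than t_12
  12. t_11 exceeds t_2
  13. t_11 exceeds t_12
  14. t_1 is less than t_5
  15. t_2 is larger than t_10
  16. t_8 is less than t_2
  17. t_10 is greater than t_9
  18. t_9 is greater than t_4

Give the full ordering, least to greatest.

t_8 < t_12 < t_3 < t_1 < t_4 < t_9 < t_10 < t_6 < t_5 < t_7 < t_2 < t_11

The consecutive links are each given: t_8 < t_12; t_12 < t_3; t_3 < t_1; t_1 < t_4; t_4 < t_9; t_9 < t_10; t_10 < t_6; t_6 < t_5; t_5 < t_7; t_7 < t_2; t_2 < t_11.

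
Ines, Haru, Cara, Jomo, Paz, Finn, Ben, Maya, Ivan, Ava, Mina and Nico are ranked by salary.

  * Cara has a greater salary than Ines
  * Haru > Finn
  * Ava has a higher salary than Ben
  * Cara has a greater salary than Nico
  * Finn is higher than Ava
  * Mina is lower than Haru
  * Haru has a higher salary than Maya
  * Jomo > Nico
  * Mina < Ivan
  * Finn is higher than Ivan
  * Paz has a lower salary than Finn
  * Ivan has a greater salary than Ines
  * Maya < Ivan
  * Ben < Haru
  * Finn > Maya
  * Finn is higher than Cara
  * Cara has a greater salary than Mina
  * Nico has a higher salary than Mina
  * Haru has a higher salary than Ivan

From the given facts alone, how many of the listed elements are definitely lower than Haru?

10

Directly below Haru: Mina, Maya, Ben, Ivan, Finn.
One step further: Ines, Ava, Cara, Paz (9 so far).
One step further: Nico (10 so far).
No other element is forced below Haru by the given relations, so the count is 10.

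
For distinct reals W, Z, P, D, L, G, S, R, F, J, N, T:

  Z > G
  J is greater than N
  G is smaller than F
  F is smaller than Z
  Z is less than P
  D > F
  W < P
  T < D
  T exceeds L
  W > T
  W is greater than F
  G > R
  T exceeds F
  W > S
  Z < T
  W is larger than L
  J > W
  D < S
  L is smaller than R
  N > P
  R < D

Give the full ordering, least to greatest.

Each adjacent pair is fixed by a given relation: L < R; R < G; G < F; F < Z; Z < T; T < D; D < S; S < W; W < P; P < N; N < J. Chaining them end to end gives the full order.

L < R < G < F < Z < T < D < S < W < P < N < J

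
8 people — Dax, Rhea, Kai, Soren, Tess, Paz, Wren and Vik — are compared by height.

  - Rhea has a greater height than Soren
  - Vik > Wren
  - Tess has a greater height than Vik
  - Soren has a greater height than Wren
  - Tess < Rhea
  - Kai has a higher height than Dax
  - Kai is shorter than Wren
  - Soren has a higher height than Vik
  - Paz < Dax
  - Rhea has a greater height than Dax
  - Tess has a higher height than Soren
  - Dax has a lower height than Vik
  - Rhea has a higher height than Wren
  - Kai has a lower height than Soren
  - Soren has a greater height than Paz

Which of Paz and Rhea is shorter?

Paz < Dax and Dax < Kai give Paz < Kai.
With Kai < Wren: Paz < Dax < Kai < Wren.
Then Wren < Vik extends the chain to Vik.
With Vik < Soren: Paz < Dax < Kai < Wren < Vik < Soren.
With Soren < Tess: Paz < Dax < Kai < Wren < Vik < Soren < Tess.
Then Tess < Rhea extends the chain to Rhea.
So Paz < Rhea; Paz is the shorter of the two.

Paz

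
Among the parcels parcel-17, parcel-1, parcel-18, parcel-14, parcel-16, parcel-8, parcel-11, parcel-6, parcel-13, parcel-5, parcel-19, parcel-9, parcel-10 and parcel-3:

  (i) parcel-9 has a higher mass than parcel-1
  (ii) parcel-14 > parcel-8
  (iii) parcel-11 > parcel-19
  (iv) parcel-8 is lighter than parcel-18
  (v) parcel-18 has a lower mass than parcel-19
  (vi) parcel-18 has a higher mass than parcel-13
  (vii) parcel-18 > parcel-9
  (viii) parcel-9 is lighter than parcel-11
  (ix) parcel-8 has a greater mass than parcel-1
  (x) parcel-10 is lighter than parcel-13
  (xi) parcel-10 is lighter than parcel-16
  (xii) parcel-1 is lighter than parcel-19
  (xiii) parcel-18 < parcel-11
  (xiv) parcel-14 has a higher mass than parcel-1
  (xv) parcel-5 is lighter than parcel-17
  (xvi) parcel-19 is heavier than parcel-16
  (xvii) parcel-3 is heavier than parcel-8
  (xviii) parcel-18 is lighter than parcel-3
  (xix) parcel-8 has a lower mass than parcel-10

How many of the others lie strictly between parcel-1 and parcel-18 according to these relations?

The relations place parcel-1 below parcel-18. An element lies strictly between them when it is forced above parcel-1 and also forced below parcel-18.
Above parcel-1: {parcel-9, parcel-8, parcel-10, parcel-13, parcel-16, parcel-19, parcel-3, parcel-14, parcel-11}. Below parcel-18: {parcel-9, parcel-8, parcel-10, parcel-13}.
Intersection: {parcel-9, parcel-8, parcel-10, parcel-13} — 4.

4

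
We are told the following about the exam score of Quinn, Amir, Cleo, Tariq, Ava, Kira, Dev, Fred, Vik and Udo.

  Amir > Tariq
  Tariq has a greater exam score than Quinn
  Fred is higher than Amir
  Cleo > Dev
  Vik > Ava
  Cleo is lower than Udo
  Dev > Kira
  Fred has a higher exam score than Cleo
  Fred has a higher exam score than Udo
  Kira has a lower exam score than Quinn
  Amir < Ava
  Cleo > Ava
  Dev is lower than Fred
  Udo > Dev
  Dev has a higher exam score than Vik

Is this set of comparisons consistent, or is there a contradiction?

Every relation is compatible with Kira < Quinn < Tariq < Amir < Ava < Vik < Dev < Cleo < Udo < Fred; the set is consistent.

consistent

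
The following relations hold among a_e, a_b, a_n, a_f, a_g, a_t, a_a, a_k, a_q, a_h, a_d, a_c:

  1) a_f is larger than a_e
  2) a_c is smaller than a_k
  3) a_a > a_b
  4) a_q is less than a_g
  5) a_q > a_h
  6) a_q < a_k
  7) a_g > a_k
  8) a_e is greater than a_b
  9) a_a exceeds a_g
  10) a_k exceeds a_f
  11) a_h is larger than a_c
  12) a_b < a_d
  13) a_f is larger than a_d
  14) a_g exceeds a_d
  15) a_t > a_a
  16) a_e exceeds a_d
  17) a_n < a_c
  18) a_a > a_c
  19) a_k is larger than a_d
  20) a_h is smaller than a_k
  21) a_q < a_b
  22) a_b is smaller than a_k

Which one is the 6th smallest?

a_d

The consecutive relations fix a unique order: a_n < a_c < a_h < a_q < a_b < a_d < a_e < a_f < a_k < a_g < a_a < a_t.
The 6th smallest is a_d.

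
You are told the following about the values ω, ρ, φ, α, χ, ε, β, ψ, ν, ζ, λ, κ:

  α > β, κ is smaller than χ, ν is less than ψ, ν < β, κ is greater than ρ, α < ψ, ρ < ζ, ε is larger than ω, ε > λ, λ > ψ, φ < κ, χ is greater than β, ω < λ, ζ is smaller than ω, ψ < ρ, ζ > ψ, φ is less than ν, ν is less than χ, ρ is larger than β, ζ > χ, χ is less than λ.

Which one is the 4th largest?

Piecing the relations together gives one ordering: φ < ν < β < α < ψ < ρ < κ < χ < ζ < ω < λ < ε.
The 4th largest is ζ.

ζ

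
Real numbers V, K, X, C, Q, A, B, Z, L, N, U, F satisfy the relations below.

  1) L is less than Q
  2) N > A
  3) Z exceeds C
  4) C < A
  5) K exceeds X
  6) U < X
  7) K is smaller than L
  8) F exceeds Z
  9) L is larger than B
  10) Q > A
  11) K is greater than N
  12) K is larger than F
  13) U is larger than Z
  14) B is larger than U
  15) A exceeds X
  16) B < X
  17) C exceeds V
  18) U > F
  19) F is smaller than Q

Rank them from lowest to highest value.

V < C < Z < F < U < B < X < A < N < K < L < Q

Nothing is placed below V, so it is least; from there V < C; C < Z; Z < F; F < U; U < B; B < X; X < A; A < N; N < K; K < L; L < Q, each given directly.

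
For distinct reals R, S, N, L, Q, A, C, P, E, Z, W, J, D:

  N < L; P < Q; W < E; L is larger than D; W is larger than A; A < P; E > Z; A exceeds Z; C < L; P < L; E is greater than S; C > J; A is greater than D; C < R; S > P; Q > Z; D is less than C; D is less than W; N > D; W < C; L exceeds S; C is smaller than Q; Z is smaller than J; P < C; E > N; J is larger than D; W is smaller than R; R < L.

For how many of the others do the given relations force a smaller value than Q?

Directly below Q: Z, P, C.
One step further: D, A, J, W (7 so far).
Nothing else is reachable below Q; 7 in all.

7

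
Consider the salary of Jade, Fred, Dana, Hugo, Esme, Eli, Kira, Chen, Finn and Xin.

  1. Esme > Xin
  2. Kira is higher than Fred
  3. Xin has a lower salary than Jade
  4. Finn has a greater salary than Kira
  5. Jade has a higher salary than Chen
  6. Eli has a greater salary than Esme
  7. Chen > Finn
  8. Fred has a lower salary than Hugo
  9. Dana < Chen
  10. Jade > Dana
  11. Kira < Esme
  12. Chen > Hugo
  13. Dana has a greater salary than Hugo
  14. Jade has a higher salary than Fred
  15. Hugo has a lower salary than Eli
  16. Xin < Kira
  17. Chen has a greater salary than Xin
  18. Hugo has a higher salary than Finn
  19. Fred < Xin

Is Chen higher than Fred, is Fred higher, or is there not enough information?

Chen

Fred < Xin and Xin < Kira give Fred < Kira.
With Kira < Finn: Fred < Xin < Kira < Finn.
With Finn < Hugo: Fred < Xin < Kira < Finn < Hugo.
With Hugo < Dana: Fred < Xin < Kira < Finn < Hugo < Dana.
With Dana < Chen: Fred < Xin < Kira < Finn < Hugo < Dana < Chen.
So Chen is higher.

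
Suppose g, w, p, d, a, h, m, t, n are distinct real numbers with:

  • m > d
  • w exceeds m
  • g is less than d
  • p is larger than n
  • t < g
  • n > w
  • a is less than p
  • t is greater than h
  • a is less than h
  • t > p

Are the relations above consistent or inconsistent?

We have p < t stated directly, yet also t < g < d < m < w < n < p by chaining the others — so t < p. Contradiction.

inconsistent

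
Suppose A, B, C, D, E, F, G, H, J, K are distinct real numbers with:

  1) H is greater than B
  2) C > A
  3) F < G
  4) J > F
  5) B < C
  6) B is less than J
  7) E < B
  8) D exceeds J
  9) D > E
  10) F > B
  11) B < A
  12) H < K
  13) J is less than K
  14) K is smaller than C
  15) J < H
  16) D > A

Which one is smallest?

E

Chaining upward from E: directly above it, B, D; then F, J, H, A, C; then G, K.
That covers every other element, and nothing is given below E, so E is the smallest.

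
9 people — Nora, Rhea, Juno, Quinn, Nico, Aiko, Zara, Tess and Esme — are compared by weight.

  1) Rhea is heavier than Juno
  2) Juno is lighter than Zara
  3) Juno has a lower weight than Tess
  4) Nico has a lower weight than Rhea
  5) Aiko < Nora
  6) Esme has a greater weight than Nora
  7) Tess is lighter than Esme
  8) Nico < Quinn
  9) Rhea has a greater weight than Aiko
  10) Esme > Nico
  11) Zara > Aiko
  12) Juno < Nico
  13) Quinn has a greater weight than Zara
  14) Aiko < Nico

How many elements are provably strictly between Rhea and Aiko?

1

Chaining upward from Aiko reaches: Nico, Nora, Zara, Esme, Quinn.
Chaining downward from Rhea reaches: Juno, Nico.
Strictly between Aiko and Rhea are those in both lists: Nico — 1 element.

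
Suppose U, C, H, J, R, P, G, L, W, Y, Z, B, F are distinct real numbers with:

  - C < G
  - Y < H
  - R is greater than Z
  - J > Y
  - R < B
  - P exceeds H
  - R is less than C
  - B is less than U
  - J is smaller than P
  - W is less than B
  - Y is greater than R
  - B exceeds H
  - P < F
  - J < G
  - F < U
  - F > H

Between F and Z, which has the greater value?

F

Chaining the given relations: Z < R < Y < J < P < F.
So Z < F; F is the larger of the two.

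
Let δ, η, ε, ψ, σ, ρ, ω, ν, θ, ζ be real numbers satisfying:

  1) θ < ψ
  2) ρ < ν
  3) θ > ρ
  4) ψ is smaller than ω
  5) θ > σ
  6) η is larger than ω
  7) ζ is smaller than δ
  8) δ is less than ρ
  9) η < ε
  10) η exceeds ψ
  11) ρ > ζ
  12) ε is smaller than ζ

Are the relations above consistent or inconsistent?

inconsistent

Chaining the given relations yields θ < ψ < ω < η < ε < ζ < δ < ρ, so θ < ρ. But one relation states ρ < θ. These cannot both hold.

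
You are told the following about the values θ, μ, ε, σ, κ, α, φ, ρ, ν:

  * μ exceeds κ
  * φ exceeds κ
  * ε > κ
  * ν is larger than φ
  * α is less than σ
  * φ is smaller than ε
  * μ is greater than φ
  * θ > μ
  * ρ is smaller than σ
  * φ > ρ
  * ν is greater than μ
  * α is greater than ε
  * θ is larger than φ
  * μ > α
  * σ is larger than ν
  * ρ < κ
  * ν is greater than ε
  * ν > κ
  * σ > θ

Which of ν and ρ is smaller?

Following the relations from ρ: ρ < κ < φ < ε < α < μ < ν.
So ρ < ν; ρ is the smaller of the two.

ρ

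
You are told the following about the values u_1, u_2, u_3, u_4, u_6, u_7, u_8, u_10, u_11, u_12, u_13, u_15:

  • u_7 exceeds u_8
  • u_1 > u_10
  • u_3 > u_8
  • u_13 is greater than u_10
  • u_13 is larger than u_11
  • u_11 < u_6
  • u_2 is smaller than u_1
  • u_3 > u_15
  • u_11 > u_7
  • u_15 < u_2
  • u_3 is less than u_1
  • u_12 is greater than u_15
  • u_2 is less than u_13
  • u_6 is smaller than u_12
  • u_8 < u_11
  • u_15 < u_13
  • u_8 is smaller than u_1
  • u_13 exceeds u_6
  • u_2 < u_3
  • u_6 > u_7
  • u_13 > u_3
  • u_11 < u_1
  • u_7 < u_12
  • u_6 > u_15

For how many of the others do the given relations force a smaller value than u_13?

Directly below u_13: u_15, u_10, u_11, u_6, u_2, u_3.
One step further: u_8, u_7 (8 so far).
No other element is forced below u_13 by the given relations, so the count is 8.

8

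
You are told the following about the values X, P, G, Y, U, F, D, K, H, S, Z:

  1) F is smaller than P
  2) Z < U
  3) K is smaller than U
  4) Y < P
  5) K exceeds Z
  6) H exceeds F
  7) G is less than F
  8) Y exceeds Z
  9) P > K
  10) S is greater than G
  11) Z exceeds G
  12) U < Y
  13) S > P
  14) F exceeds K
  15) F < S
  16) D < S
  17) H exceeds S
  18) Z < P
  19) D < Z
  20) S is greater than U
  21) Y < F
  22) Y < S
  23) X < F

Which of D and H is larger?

The relevant relations are D < Z; Z < K; K < U; U < Y; Y < F; F < P; P < S; S < H.
Together: D < Z < K < U < Y < F < P < S < H.
So D < H; H is the larger of the two.

H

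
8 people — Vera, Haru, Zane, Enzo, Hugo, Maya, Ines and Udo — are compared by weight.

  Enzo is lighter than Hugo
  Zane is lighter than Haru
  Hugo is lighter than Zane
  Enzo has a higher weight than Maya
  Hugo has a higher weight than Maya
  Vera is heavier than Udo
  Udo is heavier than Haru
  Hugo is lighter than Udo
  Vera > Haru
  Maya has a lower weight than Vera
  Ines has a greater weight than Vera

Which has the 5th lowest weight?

Chaining the given pairs: Maya < Enzo < Hugo < Zane < Haru < Udo < Vera < Ines.
Counting 5 from the smallest end gives Haru.

Haru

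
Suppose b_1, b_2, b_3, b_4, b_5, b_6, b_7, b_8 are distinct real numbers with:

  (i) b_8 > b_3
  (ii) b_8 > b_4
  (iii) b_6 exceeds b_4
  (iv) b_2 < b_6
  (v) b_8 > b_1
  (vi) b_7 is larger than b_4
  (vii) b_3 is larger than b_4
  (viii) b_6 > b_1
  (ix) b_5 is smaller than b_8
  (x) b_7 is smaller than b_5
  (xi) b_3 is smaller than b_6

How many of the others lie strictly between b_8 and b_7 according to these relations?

1

The relations place b_7 below b_8. An element lies strictly between them when it is forced above b_7 and also forced below b_8.
Above b_7: {b_5}. Below b_8: {b_4, b_1, b_5, b_3}.
Intersection: {b_5} — 1.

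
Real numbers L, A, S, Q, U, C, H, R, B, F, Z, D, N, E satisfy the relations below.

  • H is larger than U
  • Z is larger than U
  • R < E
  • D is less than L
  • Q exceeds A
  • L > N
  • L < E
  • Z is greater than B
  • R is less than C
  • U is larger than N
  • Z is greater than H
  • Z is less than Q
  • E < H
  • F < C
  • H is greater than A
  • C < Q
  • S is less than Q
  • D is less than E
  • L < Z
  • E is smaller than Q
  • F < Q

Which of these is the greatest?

R is not greatest since R < C; D is not greatest since D < E; B is not greatest since B < Z; N is not greatest since N < L; F is not greatest since F < C; C is not greatest since C < Q; U is not greatest since U < Z; L is not greatest since L < E; A is not greatest since A < H; E is not greatest since E < H; H is not greatest since H < Z; Z is not greatest since Z < Q; S is not greatest since S < Q.
Only Q has nothing above it, so Q is the greatest.

Q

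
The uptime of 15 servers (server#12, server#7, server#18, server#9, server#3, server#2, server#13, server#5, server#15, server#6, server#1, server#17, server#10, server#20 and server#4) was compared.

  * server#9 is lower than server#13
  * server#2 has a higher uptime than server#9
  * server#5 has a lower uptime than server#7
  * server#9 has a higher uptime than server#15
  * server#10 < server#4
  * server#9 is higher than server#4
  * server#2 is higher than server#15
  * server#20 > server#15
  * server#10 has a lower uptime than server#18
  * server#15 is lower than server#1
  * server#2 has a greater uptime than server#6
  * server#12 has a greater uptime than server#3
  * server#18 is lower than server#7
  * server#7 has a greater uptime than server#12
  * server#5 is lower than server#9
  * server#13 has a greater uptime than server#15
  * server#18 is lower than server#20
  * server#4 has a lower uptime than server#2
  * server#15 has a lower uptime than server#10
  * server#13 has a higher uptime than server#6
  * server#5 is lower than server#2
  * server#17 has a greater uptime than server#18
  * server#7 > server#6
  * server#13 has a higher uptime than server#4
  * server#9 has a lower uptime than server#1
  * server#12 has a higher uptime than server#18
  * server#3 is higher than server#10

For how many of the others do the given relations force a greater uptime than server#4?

4

From server#4 the given relations immediately reach server#9, server#2, server#13.
From those, server#1 — 4 in total.
Nothing else is reachable above server#4; 4 in all.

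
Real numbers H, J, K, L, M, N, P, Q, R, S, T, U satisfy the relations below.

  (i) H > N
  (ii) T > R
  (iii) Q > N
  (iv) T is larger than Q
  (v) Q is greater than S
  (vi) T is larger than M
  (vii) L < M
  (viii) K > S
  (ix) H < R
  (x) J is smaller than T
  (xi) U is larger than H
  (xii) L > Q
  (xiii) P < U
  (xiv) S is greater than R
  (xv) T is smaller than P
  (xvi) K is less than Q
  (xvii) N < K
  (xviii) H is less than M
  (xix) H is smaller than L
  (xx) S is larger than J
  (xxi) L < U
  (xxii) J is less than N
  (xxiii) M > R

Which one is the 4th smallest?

Chaining the given pairs: J < N < H < R < S < K < Q < L < M < T < P < U.
Counting 4 from the smallest end gives R.

R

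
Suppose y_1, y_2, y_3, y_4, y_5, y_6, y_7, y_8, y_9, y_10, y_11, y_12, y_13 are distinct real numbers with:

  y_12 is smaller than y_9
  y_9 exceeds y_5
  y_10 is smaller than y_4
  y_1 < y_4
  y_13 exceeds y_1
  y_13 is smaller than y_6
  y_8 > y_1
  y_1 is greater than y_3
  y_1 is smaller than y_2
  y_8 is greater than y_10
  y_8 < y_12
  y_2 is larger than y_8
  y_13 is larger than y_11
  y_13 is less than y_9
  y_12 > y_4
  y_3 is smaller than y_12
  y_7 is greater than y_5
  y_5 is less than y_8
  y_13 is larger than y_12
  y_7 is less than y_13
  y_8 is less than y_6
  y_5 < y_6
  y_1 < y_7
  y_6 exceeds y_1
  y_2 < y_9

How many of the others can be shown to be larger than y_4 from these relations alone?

4

From y_4 the given relations immediately reach y_12.
From those, y_13, y_9 — 3 in total.
From those, y_6 — 4 in total.
No other element is forced above y_4 by the given relations, so the count is 4.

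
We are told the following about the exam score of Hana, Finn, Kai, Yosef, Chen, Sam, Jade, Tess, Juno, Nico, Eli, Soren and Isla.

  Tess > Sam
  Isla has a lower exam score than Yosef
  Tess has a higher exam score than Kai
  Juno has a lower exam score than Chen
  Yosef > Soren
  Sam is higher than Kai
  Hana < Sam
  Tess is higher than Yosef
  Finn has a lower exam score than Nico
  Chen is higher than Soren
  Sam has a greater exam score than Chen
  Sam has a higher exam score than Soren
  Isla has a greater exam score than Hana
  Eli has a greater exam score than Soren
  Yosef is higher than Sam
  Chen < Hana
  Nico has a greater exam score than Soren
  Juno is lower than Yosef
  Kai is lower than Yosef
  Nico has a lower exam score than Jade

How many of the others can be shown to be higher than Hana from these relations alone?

4

Directly above Hana: Isla, Sam.
One step further: Yosef, Tess (4 so far).
No other element is forced above Hana by the given relations, so the count is 4.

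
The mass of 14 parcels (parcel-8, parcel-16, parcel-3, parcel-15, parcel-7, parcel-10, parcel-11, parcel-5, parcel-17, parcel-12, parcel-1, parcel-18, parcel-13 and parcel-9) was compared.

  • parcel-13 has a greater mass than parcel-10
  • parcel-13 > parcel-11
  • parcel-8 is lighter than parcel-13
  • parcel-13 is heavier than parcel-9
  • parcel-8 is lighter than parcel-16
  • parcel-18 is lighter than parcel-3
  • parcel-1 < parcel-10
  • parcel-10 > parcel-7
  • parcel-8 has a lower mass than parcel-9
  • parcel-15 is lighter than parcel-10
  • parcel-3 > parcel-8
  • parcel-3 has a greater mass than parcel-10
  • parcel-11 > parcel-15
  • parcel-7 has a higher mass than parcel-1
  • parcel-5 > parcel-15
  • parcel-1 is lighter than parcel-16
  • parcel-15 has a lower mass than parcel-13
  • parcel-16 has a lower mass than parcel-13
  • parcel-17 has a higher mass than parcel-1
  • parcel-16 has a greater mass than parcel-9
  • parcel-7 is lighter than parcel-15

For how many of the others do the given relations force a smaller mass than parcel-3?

6

From parcel-3 the given relations immediately reach parcel-8, parcel-10, parcel-18.
From those, parcel-1, parcel-7, parcel-15 — 6 in total.
No other element is forced below parcel-3 by the given relations, so the count is 6.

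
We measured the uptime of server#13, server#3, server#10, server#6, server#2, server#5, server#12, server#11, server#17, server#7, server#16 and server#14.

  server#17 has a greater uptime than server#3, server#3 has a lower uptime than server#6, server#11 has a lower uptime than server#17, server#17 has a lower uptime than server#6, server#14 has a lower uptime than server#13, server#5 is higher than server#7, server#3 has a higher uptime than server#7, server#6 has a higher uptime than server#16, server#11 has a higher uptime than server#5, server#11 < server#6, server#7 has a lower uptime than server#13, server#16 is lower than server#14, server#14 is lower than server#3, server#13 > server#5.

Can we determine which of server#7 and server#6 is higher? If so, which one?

The relevant relations are server#7 < server#5; server#5 < server#11; server#11 < server#17; server#17 < server#6.
Chaining these gives server#7 < server#5 < server#11 < server#17 < server#6.
So server#6 is higher.

server#6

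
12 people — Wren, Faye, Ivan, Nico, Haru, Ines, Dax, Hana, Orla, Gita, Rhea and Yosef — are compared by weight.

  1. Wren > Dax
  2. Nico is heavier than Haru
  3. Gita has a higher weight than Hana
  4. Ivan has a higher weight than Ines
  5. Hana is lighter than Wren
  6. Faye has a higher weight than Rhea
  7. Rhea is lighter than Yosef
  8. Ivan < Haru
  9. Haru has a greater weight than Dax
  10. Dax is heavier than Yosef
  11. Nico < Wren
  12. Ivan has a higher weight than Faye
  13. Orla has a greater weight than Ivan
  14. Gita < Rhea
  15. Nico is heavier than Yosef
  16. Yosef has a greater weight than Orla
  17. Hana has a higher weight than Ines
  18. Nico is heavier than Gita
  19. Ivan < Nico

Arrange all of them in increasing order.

The consecutive links are each given: Ines < Hana; Hana < Gita; Gita < Rhea; Rhea < Faye; Faye < Ivan; Ivan < Orla; Orla < Yosef; Yosef < Dax; Dax < Haru; Haru < Nico; Nico < Wren.

Ines < Hana < Gita < Rhea < Faye < Ivan < Orla < Yosef < Dax < Haru < Nico < Wren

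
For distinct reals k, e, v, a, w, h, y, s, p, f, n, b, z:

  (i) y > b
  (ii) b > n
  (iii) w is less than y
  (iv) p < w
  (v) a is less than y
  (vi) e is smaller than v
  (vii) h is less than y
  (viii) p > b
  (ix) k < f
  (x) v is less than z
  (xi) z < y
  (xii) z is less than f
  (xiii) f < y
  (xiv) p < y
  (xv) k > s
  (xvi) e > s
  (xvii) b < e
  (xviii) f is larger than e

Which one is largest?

n is not greatest since n < b; h is not greatest since h < y; b is not greatest since b < e; s is not greatest since s < e; e is not greatest since e < f; p is not greatest since p < w; v is not greatest since v < z; k is not greatest since k < f; z is not greatest since z < f; f is not greatest since f < y; a is not greatest since a < y; w is not greatest since w < y.
Only y has nothing above it, so y is the largest.

y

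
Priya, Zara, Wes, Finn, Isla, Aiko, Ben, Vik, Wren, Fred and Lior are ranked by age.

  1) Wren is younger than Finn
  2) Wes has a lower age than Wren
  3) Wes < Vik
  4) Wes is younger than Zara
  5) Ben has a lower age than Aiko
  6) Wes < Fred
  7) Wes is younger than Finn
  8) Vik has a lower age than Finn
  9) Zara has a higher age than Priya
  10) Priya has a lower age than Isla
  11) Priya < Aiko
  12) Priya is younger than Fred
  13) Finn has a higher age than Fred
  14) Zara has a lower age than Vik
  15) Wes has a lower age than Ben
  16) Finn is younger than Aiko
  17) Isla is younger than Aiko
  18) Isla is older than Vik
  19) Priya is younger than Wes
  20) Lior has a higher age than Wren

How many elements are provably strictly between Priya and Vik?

2

The relations place Priya below Vik. An element lies strictly between them when it is forced above Priya and also forced below Vik.
Above Priya: {Wes, Fred, Wren, Zara, Lior, Ben, Finn, Isla, Aiko}. Below Vik: {Wes, Zara}.
Intersection: {Wes, Zara} — 2.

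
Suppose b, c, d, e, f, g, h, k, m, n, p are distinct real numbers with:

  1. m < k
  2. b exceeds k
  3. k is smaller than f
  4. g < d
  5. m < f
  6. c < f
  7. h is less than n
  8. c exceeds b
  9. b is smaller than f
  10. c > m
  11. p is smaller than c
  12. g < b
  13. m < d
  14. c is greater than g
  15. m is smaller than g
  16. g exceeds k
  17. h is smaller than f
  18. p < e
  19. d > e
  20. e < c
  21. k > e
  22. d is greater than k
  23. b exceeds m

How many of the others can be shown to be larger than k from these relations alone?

5

From k the given relations immediately reach g, d, b, f.
From those, c — 5 in total.
Nothing else is reachable above k; 5 in all.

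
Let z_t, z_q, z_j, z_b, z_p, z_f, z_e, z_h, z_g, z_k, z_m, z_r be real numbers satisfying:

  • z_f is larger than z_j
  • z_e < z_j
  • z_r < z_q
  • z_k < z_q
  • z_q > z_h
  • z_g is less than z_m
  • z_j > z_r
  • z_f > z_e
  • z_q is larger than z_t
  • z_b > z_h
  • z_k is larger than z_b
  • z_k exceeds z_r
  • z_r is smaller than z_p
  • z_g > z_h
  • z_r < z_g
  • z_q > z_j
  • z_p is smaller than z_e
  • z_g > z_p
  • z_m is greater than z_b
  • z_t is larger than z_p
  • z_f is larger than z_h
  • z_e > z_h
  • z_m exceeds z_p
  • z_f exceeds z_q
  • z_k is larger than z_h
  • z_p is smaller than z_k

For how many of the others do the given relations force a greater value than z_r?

Directly above z_r: z_p, z_j, z_k, z_g, z_q.
One step further: z_t, z_e, z_m, z_f (9 so far).
Nothing else is reachable above z_r; 9 in all.

9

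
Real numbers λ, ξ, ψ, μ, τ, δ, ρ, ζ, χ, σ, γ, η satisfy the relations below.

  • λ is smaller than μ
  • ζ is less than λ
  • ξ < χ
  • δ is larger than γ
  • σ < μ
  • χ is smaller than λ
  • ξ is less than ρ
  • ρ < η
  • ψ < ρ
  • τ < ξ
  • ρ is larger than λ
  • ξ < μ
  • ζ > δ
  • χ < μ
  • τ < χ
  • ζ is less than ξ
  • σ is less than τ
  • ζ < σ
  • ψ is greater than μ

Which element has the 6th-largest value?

Piecing the relations together gives one ordering: γ < δ < ζ < σ < τ < ξ < χ < λ < μ < ψ < ρ < η.
Counting 6 from the largest end gives χ.

χ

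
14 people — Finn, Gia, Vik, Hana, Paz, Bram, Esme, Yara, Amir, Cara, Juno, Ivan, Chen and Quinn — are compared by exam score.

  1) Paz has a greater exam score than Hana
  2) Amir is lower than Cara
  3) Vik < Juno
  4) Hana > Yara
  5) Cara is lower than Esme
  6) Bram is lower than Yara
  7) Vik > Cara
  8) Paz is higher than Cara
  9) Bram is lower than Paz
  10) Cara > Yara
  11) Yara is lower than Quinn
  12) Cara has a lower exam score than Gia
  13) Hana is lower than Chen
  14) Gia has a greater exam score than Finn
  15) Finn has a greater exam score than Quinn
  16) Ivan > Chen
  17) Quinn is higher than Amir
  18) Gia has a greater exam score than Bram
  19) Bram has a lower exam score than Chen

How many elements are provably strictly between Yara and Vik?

The relations place Yara below Vik. An element lies strictly between them when it is forced above Yara and also forced below Vik.
Above Yara: {Hana, Cara, Chen, Juno, Paz, Ivan, Quinn, Finn, Esme, Gia}. Below Vik: {Bram, Amir, Cara}.
Intersection: {Cara} — 1.

1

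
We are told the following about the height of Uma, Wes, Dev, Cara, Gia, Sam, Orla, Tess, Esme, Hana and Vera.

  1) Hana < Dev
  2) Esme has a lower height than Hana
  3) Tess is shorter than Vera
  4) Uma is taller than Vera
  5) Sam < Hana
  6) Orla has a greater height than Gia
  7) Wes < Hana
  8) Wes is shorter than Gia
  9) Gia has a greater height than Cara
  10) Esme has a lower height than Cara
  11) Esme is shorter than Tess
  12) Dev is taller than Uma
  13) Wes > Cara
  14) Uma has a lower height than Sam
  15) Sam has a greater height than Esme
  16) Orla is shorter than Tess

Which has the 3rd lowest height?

Wes

The consecutive relations fix a unique order: Esme < Cara < Wes < Gia < Orla < Tess < Vera < Uma < Sam < Hana < Dev.
Counting 3 from the smallest end gives Wes.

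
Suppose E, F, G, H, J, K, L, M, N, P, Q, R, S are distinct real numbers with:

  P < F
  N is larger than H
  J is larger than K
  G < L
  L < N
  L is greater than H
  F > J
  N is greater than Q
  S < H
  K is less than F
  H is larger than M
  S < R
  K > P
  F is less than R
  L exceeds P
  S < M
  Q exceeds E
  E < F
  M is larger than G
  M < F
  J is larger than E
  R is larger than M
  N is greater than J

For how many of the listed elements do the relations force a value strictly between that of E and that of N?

Chaining upward from E reaches: J, F, R, Q.
Chaining downward from N reaches: P, K, S, J, G, M, H, L, Q.
Strictly between E and N are those in both lists: J, Q — 2 elements.

2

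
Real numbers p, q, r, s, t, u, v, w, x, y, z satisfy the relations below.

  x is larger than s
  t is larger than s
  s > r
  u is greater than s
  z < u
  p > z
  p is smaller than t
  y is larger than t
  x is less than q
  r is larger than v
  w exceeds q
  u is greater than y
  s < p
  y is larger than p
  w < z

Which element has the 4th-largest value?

Piecing the relations together gives one ordering: v < r < s < x < q < w < z < p < t < y < u.
Counting 4 from the largest end gives p.

p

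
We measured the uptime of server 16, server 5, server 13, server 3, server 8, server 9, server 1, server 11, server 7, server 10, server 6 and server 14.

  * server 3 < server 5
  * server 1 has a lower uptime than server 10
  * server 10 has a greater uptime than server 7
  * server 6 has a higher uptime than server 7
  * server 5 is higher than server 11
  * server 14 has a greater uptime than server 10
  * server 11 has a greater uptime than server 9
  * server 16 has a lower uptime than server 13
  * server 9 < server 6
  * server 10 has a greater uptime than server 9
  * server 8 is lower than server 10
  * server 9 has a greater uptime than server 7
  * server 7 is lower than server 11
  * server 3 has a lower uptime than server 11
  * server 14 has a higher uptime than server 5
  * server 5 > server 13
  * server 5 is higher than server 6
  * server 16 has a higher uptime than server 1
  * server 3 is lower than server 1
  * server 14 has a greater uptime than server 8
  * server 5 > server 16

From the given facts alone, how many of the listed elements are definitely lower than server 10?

5

From server 10 the given relations immediately reach server 1, server 7, server 9, server 8.
From those, server 3 — 5 in total.
No other element is forced below server 10 by the given relations, so the count is 5.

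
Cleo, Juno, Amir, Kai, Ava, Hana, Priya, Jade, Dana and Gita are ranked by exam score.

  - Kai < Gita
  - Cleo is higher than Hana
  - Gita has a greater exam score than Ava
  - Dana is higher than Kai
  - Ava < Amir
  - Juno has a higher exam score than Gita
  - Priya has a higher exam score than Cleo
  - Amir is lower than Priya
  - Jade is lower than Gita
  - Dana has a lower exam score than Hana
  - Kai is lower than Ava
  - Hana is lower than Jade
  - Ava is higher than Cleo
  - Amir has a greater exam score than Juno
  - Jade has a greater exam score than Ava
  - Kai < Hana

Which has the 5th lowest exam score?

Chaining the given pairs: Kai < Dana < Hana < Cleo < Ava < Jade < Gita < Juno < Amir < Priya.
The 5th smallest is Ava.

Ava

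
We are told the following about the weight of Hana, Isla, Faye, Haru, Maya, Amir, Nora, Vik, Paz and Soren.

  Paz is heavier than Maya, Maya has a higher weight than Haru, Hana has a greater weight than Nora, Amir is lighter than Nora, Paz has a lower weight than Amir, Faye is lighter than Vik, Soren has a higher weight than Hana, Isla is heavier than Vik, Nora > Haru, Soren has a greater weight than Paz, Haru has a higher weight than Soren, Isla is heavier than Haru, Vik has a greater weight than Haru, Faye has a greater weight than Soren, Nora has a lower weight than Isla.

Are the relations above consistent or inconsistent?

inconsistent

We have Soren < Haru stated directly, yet also Haru < Maya < Paz < Amir < Nora < Hana < Soren by chaining the others — so Haru < Soren. Contradiction.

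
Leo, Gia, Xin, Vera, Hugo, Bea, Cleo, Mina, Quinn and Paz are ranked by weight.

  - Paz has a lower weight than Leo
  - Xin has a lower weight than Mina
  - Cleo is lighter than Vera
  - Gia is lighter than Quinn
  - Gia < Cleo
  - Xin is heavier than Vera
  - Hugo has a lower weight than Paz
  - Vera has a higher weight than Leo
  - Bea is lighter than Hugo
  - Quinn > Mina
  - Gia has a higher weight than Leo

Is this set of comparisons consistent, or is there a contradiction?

consistent

The single ordering Bea < Hugo < Paz < Leo < Gia < Cleo < Vera < Xin < Mina < Quinn satisfies every listed relation, so no contradiction arises.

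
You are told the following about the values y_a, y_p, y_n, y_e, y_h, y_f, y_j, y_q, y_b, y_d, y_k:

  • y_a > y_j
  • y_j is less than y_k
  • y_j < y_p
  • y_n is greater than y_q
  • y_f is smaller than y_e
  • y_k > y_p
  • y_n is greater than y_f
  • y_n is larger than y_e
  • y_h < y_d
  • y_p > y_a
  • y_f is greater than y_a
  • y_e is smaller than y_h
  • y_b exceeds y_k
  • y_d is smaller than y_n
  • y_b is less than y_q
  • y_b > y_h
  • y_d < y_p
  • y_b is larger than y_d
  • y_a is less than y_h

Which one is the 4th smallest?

The consecutive relations fix a unique order: y_j < y_a < y_f < y_e < y_h < y_d < y_p < y_k < y_b < y_q < y_n.
The 4th smallest is y_e.

y_e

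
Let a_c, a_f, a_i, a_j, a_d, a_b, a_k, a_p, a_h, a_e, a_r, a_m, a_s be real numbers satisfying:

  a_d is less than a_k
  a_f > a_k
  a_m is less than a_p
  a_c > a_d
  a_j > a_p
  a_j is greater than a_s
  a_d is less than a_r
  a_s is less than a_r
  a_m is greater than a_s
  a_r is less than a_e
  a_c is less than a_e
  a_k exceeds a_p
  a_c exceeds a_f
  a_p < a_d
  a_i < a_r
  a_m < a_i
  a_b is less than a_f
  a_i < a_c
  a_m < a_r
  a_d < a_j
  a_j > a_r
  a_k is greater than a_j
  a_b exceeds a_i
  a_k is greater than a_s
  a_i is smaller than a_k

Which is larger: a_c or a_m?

a_c

a_m < a_p and a_p < a_d give a_m < a_d.
With a_d < a_r: a_m < a_p < a_d < a_r.
Then a_r < a_j extends the chain to a_j.
With a_j < a_k: a_m < a_p < a_d < a_r < a_j < a_k.
With a_k < a_f: a_m < a_p < a_d < a_r < a_j < a_k < a_f.
Then a_f < a_c extends the chain to a_c.
So a_m < a_c; a_c is the larger of the two.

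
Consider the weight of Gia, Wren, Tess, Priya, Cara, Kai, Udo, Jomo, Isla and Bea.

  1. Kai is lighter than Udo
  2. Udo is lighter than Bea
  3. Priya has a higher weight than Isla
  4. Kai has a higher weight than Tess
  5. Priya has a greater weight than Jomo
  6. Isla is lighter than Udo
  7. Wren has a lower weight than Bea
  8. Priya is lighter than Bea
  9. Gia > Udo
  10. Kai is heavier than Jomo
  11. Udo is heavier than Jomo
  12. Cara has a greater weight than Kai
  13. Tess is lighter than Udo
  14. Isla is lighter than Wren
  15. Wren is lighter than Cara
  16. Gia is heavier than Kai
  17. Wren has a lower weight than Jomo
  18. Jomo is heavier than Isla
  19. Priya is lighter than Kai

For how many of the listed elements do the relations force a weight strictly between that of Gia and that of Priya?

Chaining upward from Priya reaches: Kai, Cara, Udo, Bea.
Chaining downward from Gia reaches: Isla, Wren, Tess, Jomo, Kai, Udo.
Strictly between Priya and Gia are those in both lists: Kai, Udo — 2 elements.

2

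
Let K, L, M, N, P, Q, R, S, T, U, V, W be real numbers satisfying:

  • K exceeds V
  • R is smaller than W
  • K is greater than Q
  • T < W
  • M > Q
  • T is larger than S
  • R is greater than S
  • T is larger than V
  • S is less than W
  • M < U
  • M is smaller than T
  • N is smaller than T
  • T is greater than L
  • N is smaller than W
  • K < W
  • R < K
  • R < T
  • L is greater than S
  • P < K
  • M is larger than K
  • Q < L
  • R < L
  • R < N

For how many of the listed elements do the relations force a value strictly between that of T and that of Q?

3

The relations place Q below T. An element lies strictly between them when it is forced above Q and also forced below T.
Above Q: {L, K, M, W, U}. Below T: {S, P, V, R, L, K, N, M}.
Intersection: {L, K, M} — 3.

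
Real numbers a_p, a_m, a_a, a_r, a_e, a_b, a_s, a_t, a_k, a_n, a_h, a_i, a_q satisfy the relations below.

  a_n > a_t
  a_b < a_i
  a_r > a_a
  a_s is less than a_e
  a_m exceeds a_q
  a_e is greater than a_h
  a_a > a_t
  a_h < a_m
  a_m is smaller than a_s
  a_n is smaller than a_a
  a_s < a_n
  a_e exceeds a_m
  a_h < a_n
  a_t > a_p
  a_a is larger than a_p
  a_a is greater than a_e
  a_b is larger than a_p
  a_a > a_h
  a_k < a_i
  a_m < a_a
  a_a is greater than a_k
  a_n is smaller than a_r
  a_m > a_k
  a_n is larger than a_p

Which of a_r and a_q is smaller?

Link the given pairs in sequence: a_q < a_m; a_m < a_s; a_s < a_e; a_e < a_a; a_a < a_r.
Together: a_q < a_m < a_s < a_e < a_a < a_r.
So a_q < a_r; a_q is the smaller of the two.

a_q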